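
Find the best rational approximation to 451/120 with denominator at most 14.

Expand x = 451/120 as a continued fraction with the Euclidean algorithm:
  451 = 3*120 + 91, so a_0 = 3.
  120 = 1*91 + 29, so a_1 = 1.
  91 = 3*29 + 4, so a_2 = 3.
  29 = 7*4 + 1, so a_3 = 7.
  4 = 4*1 + 0, so a_4 = 4.
so x = [3; 1, 3, 7, 4].
Convergents (p_i = a_i*p_{i-1} + p_{i-2}, q_i = a_i*q_{i-1} + q_{i-2} with p_{-2}=0, p_{-1}=1, q_{-2}=1, q_{-1}=0), until the denominator exceeds 14:
  i=0: a_0=3, p_0 = 3*1 + 0 = 3, q_0 = 3*0 + 1 = 1.
  i=1: a_1=1, p_1 = 1*3 + 1 = 4, q_1 = 1*1 + 0 = 1.
  i=2: a_2=3, p_2 = 3*4 + 3 = 15, q_2 = 3*1 + 1 = 4.
  i=3: a_3=7, p_3 = 7*15 + 4 = 109, q_3 = 7*4 + 1 = 29.
q_3 = 29 > 14, so the last convergent with denominator <= 14 is p_2/q_2 = 15/4.
The closest fraction with denominator <= 14 is either p_2/q_2 or the intermediate fraction (k*p_2 + p_1)/(k*q_2 + q_1) with the largest k >= 1 whose denominator stays <= 14; these approach x as k grows, and every other convergent or intermediate fraction in range is farther away.
Largest k: floor((14 - q_1)/q_2) = floor((14 - 1)/4) = 3.
That gives (3*15 + 4)/(3*4 + 1) = 49/13.
Compare the errors: |x - 15/4| = |451*4 - 15*120|/(120*4) = 4/480, and |x - 49/13| = |451*13 - 49*120|/(120*13) = 17/1560.
Cross-multiplying, 4*1560 = 6240 < 8160 = 17*480, so 4/480 is smaller: the convergent 15/4 is closer to x than 49/13.

15/4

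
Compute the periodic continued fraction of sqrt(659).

[25; (1, 2, 25, 2, 1, 50)]

Write x_i = (sqrt(659) + m_i)/d_i with (m_0, d_0) = (0, 1). a_0 = floor(sqrt(659)) = 25, since 25^2 = 625 <= 659 < 676 = 26^2.
Iterate m_{i+1} = d_i*a_i - m_i, d_{i+1} = (659 - m_{i+1}^2)/d_i, a_{i+1} = floor((a_0 + m_{i+1})/d_{i+1}):
  m_1 = 1*25 - 0 = 25, d_1 = (659 - 25^2)/1 = 34/1 = 34, a_1 = floor((25 + 25)/34) = 1.
  m_2 = 34*1 - 25 = 9, d_2 = (659 - 9^2)/34 = 578/34 = 17, a_2 = floor((25 + 9)/17) = 2.
  m_3 = 17*2 - 9 = 25, d_3 = (659 - 25^2)/17 = 34/17 = 2, a_3 = floor((25 + 25)/2) = 25.
  m_4 = 2*25 - 25 = 25, d_4 = (659 - 25^2)/2 = 34/2 = 17, a_4 = floor((25 + 25)/17) = 2.
  m_5 = 17*2 - 25 = 9, d_5 = (659 - 9^2)/17 = 578/17 = 34, a_5 = floor((25 + 9)/34) = 1.
  m_6 = 34*1 - 9 = 25, d_6 = (659 - 25^2)/34 = 34/34 = 1, a_6 = floor((25 + 25)/1) = 50.
  m_7 = 1*50 - 25 = 25, d_7 = (659 - 25^2)/1 = 34/1 = 34: (m_7, d_7) = (m_1, d_1) = (25, 34), so from here the quotients repeat a_1, ..., a_6; the period length is 6.
Hence the expansion of sqrt(659) is a_0 = 25 followed by the repeating block 1, 2, 25, 2, 1, 50 (period 6).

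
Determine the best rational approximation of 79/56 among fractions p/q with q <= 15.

17/12

Expand x = 79/56 as a continued fraction with the Euclidean algorithm:
  79 = 1*56 + 23, so a_0 = 1.
  56 = 2*23 + 10, so a_1 = 2.
  23 = 2*10 + 3, so a_2 = 2.
  10 = 3*3 + 1, so a_3 = 3.
  3 = 3*1 + 0, so a_4 = 3.
so x = [1; 2, 2, 3, 3].
Convergents (p_i = a_i*p_{i-1} + p_{i-2}, q_i = a_i*q_{i-1} + q_{i-2} with p_{-2}=0, p_{-1}=1, q_{-2}=1, q_{-1}=0), until the denominator exceeds 15:
  i=0: a_0=1, p_0 = 1*1 + 0 = 1, q_0 = 1*0 + 1 = 1.
  i=1: a_1=2, p_1 = 2*1 + 1 = 3, q_1 = 2*1 + 0 = 2.
  i=2: a_2=2, p_2 = 2*3 + 1 = 7, q_2 = 2*2 + 1 = 5.
  i=3: a_3=3, p_3 = 3*7 + 3 = 24, q_3 = 3*5 + 2 = 17.
q_3 = 17 > 15, so the last convergent with denominator <= 15 is p_2/q_2 = 7/5.
The closest fraction with denominator <= 15 is either p_2/q_2 or the intermediate fraction (k*p_2 + p_1)/(k*q_2 + q_1) with the largest k >= 1 whose denominator stays <= 15; these approach x as k grows, and every other convergent or intermediate fraction in range is farther away.
Largest k: floor((15 - q_1)/q_2) = floor((15 - 2)/5) = 2.
That gives (2*7 + 3)/(2*5 + 2) = 17/12.
Compare the errors: |x - 7/5| = |79*5 - 7*56|/(56*5) = 3/280, and |x - 17/12| = |79*12 - 17*56|/(56*12) = 4/672.
Cross-multiplying, 4*280 = 1120 < 2016 = 3*672, so 4/672 is smaller: the intermediate fraction 17/12 is closer to x than 7/5.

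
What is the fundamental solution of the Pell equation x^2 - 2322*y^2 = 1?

(x, y) = (67897601, 1409040)

First expand sqrt(2322) as a continued fraction. With x_i = (sqrt(2322) + m_i)/d_i and (m_0, d_0) = (0, 1): a_0 = floor(sqrt(2322)) = 48, since 48^2 = 2304 <= 2322 < 2401 = 49^2.
Iterate m_{i+1} = d_i*a_i - m_i, d_{i+1} = (2322 - m_{i+1}^2)/d_i, a_{i+1} = floor((a_0 + m_{i+1})/d_{i+1}):
  m_1 = 1*48 - 0 = 48, d_1 = (2322 - 48^2)/1 = 18/1 = 18, a_1 = floor((48 + 48)/18) = 5.
  m_2 = 18*5 - 48 = 42, d_2 = (2322 - 42^2)/18 = 558/18 = 31, a_2 = floor((48 + 42)/31) = 2.
  m_3 = 31*2 - 42 = 20, d_3 = (2322 - 20^2)/31 = 1922/31 = 62, a_3 = floor((48 + 20)/62) = 1.
  m_4 = 62*1 - 20 = 42, d_4 = (2322 - 42^2)/62 = 558/62 = 9, a_4 = floor((48 + 42)/9) = 10.
  m_5 = 9*10 - 42 = 48, d_5 = (2322 - 48^2)/9 = 18/9 = 2, a_5 = floor((48 + 48)/2) = 48.
  m_6 = 2*48 - 48 = 48, d_6 = (2322 - 48^2)/2 = 18/2 = 9, a_6 = floor((48 + 48)/9) = 10.
  m_7 = 9*10 - 48 = 42, d_7 = (2322 - 42^2)/9 = 558/9 = 62, a_7 = floor((48 + 42)/62) = 1.
  m_8 = 62*1 - 42 = 20, d_8 = (2322 - 20^2)/62 = 1922/62 = 31, a_8 = floor((48 + 20)/31) = 2.
  m_9 = 31*2 - 20 = 42, d_9 = (2322 - 42^2)/31 = 558/31 = 18, a_9 = floor((48 + 42)/18) = 5.
  m_10 = 18*5 - 42 = 48, d_10 = (2322 - 48^2)/18 = 18/18 = 1, a_10 = floor((48 + 48)/1) = 96.
  m_11 = 1*96 - 48 = 48, d_11 = (2322 - 48^2)/1 = 18/1 = 18: (m_11, d_11) = (m_1, d_1) = (48, 18), so from here the quotients repeat a_1, ..., a_10; the period length is 10.
So sqrt(2322) = [48; (5, 2, 1, 10, 48, 10, 1, 2, 5, 96)] with period length k = 10.
k is even, so the fundamental solution of x^2 - 2322y^2 = 1 is (p_{k-1}, q_{k-1}) = (p_9, q_9); compute convergents through index 9.
Convergents (p_i = a_i*p_{i-1} + p_{i-2}, q_i = a_i*q_{i-1} + q_{i-2} with p_{-2}=0, p_{-1}=1, q_{-2}=1, q_{-1}=0):
  i=0: a_0=48, p_0 = 48*1 + 0 = 48, q_0 = 48*0 + 1 = 1.
  i=1: a_1=5, p_1 = 5*48 + 1 = 241, q_1 = 5*1 + 0 = 5.
  i=2: a_2=2, p_2 = 2*241 + 48 = 530, q_2 = 2*5 + 1 = 11.
  i=3: a_3=1, p_3 = 1*530 + 241 = 771, q_3 = 1*11 + 5 = 16.
  i=4: a_4=10, p_4 = 10*771 + 530 = 8240, q_4 = 10*16 + 11 = 171.
  i=5: a_5=48, p_5 = 48*8240 + 771 = 396291, q_5 = 48*171 + 16 = 8224.
  i=6: a_6=10, p_6 = 10*396291 + 8240 = 3971150, q_6 = 10*8224 + 171 = 82411.
  i=7: a_7=1, p_7 = 1*3971150 + 396291 = 4367441, q_7 = 1*82411 + 8224 = 90635.
  i=8: a_8=2, p_8 = 2*4367441 + 3971150 = 12706032, q_8 = 2*90635 + 82411 = 263681.
  i=9: a_9=5, p_9 = 5*12706032 + 4367441 = 67897601, q_9 = 5*263681 + 90635 = 1409040.
Check: 67897601^2 - 2322*1409040^2 = 4610084221555201 - 4610084221555200 = 1, so (x, y) = (67897601, 1409040) solves the equation, and by the theorem it is the least positive solution.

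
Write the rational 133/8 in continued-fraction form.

Run the Euclidean algorithm on 133 and 8; the successive quotients are the partial quotients a_0, a_1, ... (each step inverts the fractional part left over by the previous one):
  133 = 16*8 + 5, so a_0 = 16.
  8 = 1*5 + 3, so a_1 = 1.
  5 = 1*3 + 2, so a_2 = 1.
  3 = 1*2 + 1, so a_3 = 1.
  2 = 2*1 + 0, so a_4 = 2.
The remainder reaches 0 after 5 divisions, so the expansion has 5 partial quotients, read off in order.

[16; 1, 1, 1, 2]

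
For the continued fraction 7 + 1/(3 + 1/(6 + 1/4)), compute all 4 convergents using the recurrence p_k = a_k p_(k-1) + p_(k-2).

7/1, 22/3, 139/19, 578/79

Using the convergent recurrence p_i = a_i*p_{i-1} + p_{i-2}, q_i = a_i*q_{i-1} + q_{i-2} with p_{-2}=0, p_{-1}=1, q_{-2}=1, q_{-1}=0:
  i=0: a_0=7, p_0 = 7*1 + 0 = 7, q_0 = 7*0 + 1 = 1.
  i=1: a_1=3, p_1 = 3*7 + 1 = 22, q_1 = 3*1 + 0 = 3.
  i=2: a_2=6, p_2 = 6*22 + 7 = 139, q_2 = 6*3 + 1 = 19.
  i=3: a_3=4, p_3 = 4*139 + 22 = 578, q_3 = 4*19 + 3 = 79.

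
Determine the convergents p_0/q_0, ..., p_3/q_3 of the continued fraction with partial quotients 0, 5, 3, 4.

0/1, 1/5, 3/16, 13/69

Using the convergent recurrence p_i = a_i*p_{i-1} + p_{i-2}, q_i = a_i*q_{i-1} + q_{i-2} with p_{-2}=0, p_{-1}=1, q_{-2}=1, q_{-1}=0:
  i=0: a_0=0, p_0 = 0*1 + 0 = 0, q_0 = 0*0 + 1 = 1.
  i=1: a_1=5, p_1 = 5*0 + 1 = 1, q_1 = 5*1 + 0 = 5.
  i=2: a_2=3, p_2 = 3*1 + 0 = 3, q_2 = 3*5 + 1 = 16.
  i=3: a_3=4, p_3 = 4*3 + 1 = 13, q_3 = 4*16 + 5 = 69.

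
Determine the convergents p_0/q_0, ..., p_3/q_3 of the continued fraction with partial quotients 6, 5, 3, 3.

Using the convergent recurrence p_i = a_i*p_{i-1} + p_{i-2}, q_i = a_i*q_{i-1} + q_{i-2} with p_{-2}=0, p_{-1}=1, q_{-2}=1, q_{-1}=0:
  i=0: a_0=6, p_0 = 6*1 + 0 = 6, q_0 = 6*0 + 1 = 1.
  i=1: a_1=5, p_1 = 5*6 + 1 = 31, q_1 = 5*1 + 0 = 5.
  i=2: a_2=3, p_2 = 3*31 + 6 = 99, q_2 = 3*5 + 1 = 16.
  i=3: a_3=3, p_3 = 3*99 + 31 = 328, q_3 = 3*16 + 5 = 53.

6/1, 31/5, 99/16, 328/53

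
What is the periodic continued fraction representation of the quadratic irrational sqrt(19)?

[4; (2, 1, 3, 1, 2, 8)]

Write x_i = (sqrt(19) + m_i)/d_i with (m_0, d_0) = (0, 1). a_0 = floor(sqrt(19)) = 4, since 4^2 = 16 <= 19 < 25 = 5^2.
Iterate m_{i+1} = d_i*a_i - m_i, d_{i+1} = (19 - m_{i+1}^2)/d_i, a_{i+1} = floor((a_0 + m_{i+1})/d_{i+1}):
  m_1 = 1*4 - 0 = 4, d_1 = (19 - 4^2)/1 = 3/1 = 3, a_1 = floor((4 + 4)/3) = 2.
  m_2 = 3*2 - 4 = 2, d_2 = (19 - 2^2)/3 = 15/3 = 5, a_2 = floor((4 + 2)/5) = 1.
  m_3 = 5*1 - 2 = 3, d_3 = (19 - 3^2)/5 = 10/5 = 2, a_3 = floor((4 + 3)/2) = 3.
  m_4 = 2*3 - 3 = 3, d_4 = (19 - 3^2)/2 = 10/2 = 5, a_4 = floor((4 + 3)/5) = 1.
  m_5 = 5*1 - 3 = 2, d_5 = (19 - 2^2)/5 = 15/5 = 3, a_5 = floor((4 + 2)/3) = 2.
  m_6 = 3*2 - 2 = 4, d_6 = (19 - 4^2)/3 = 3/3 = 1, a_6 = floor((4 + 4)/1) = 8.
  m_7 = 1*8 - 4 = 4, d_7 = (19 - 4^2)/1 = 3/1 = 3: (m_7, d_7) = (m_1, d_1) = (4, 3), so from here the quotients repeat a_1, ..., a_6; the period length is 6.
Hence the expansion of sqrt(19) is a_0 = 4 followed by the repeating block 2, 1, 3, 1, 2, 8 (period 6).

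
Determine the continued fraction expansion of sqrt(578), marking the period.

[24; (24, 48)]

Write x_i = (sqrt(578) + m_i)/d_i with (m_0, d_0) = (0, 1). a_0 = floor(sqrt(578)) = 24, since 24^2 = 576 <= 578 < 625 = 25^2.
Iterate m_{i+1} = d_i*a_i - m_i, d_{i+1} = (578 - m_{i+1}^2)/d_i, a_{i+1} = floor((a_0 + m_{i+1})/d_{i+1}):
  m_1 = 1*24 - 0 = 24, d_1 = (578 - 24^2)/1 = 2/1 = 2, a_1 = floor((24 + 24)/2) = 24.
  m_2 = 2*24 - 24 = 24, d_2 = (578 - 24^2)/2 = 2/2 = 1, a_2 = floor((24 + 24)/1) = 48.
  m_3 = 1*48 - 24 = 24, d_3 = (578 - 24^2)/1 = 2/1 = 2: (m_3, d_3) = (m_1, d_1) = (24, 2), so from here the quotients repeat a_1, a_2; the period length is 2.
Hence the expansion of sqrt(578) is a_0 = 24 followed by the repeating block 24, 48 (period 2).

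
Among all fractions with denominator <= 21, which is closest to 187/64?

38/13

Expand x = 187/64 as a continued fraction with the Euclidean algorithm:
  187 = 2*64 + 59, so a_0 = 2.
  64 = 1*59 + 5, so a_1 = 1.
  59 = 11*5 + 4, so a_2 = 11.
  5 = 1*4 + 1, so a_3 = 1.
  4 = 4*1 + 0, so a_4 = 4.
so x = [2; 1, 11, 1, 4].
Convergents (p_i = a_i*p_{i-1} + p_{i-2}, q_i = a_i*q_{i-1} + q_{i-2} with p_{-2}=0, p_{-1}=1, q_{-2}=1, q_{-1}=0), until the denominator exceeds 21:
  i=0: a_0=2, p_0 = 2*1 + 0 = 2, q_0 = 2*0 + 1 = 1.
  i=1: a_1=1, p_1 = 1*2 + 1 = 3, q_1 = 1*1 + 0 = 1.
  i=2: a_2=11, p_2 = 11*3 + 2 = 35, q_2 = 11*1 + 1 = 12.
  i=3: a_3=1, p_3 = 1*35 + 3 = 38, q_3 = 1*12 + 1 = 13.
  i=4: a_4=4, p_4 = 4*38 + 35 = 187, q_4 = 4*13 + 12 = 64.
q_4 = 64 > 21, so the last convergent with denominator <= 21 is p_3/q_3 = 38/13.
The closest fraction with denominator <= 21 is either p_3/q_3 or the intermediate fraction (k*p_3 + p_2)/(k*q_3 + q_2) with the largest k >= 1 whose denominator stays <= 21; these approach x as k grows, and every other convergent or intermediate fraction in range is farther away.
Largest k: floor((21 - q_2)/q_3) = floor((21 - 12)/13) = 0.
Since k = 0, no intermediate fraction beyond p_3/q_3 has denominator <= 21, so the convergent 38/13 is the closest (its error is |187*13 - 38*64|/(64*13) = 1/832).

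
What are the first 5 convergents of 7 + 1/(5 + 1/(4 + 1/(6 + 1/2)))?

7/1, 36/5, 151/21, 942/131, 2035/283

Using the convergent recurrence p_i = a_i*p_{i-1} + p_{i-2}, q_i = a_i*q_{i-1} + q_{i-2} with p_{-2}=0, p_{-1}=1, q_{-2}=1, q_{-1}=0:
  i=0: a_0=7, p_0 = 7*1 + 0 = 7, q_0 = 7*0 + 1 = 1.
  i=1: a_1=5, p_1 = 5*7 + 1 = 36, q_1 = 5*1 + 0 = 5.
  i=2: a_2=4, p_2 = 4*36 + 7 = 151, q_2 = 4*5 + 1 = 21.
  i=3: a_3=6, p_3 = 6*151 + 36 = 942, q_3 = 6*21 + 5 = 131.
  i=4: a_4=2, p_4 = 2*942 + 151 = 2035, q_4 = 2*131 + 21 = 283.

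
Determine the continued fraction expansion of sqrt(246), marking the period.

[15; (1, 2, 5, 1, 14, 1, 5, 2, 1, 30)]

Write x_i = (sqrt(246) + m_i)/d_i with (m_0, d_0) = (0, 1). a_0 = floor(sqrt(246)) = 15, since 15^2 = 225 <= 246 < 256 = 16^2.
Iterate m_{i+1} = d_i*a_i - m_i, d_{i+1} = (246 - m_{i+1}^2)/d_i, a_{i+1} = floor((a_0 + m_{i+1})/d_{i+1}):
  m_1 = 1*15 - 0 = 15, d_1 = (246 - 15^2)/1 = 21/1 = 21, a_1 = floor((15 + 15)/21) = 1.
  m_2 = 21*1 - 15 = 6, d_2 = (246 - 6^2)/21 = 210/21 = 10, a_2 = floor((15 + 6)/10) = 2.
  m_3 = 10*2 - 6 = 14, d_3 = (246 - 14^2)/10 = 50/10 = 5, a_3 = floor((15 + 14)/5) = 5.
  m_4 = 5*5 - 14 = 11, d_4 = (246 - 11^2)/5 = 125/5 = 25, a_4 = floor((15 + 11)/25) = 1.
  m_5 = 25*1 - 11 = 14, d_5 = (246 - 14^2)/25 = 50/25 = 2, a_5 = floor((15 + 14)/2) = 14.
  m_6 = 2*14 - 14 = 14, d_6 = (246 - 14^2)/2 = 50/2 = 25, a_6 = floor((15 + 14)/25) = 1.
  m_7 = 25*1 - 14 = 11, d_7 = (246 - 11^2)/25 = 125/25 = 5, a_7 = floor((15 + 11)/5) = 5.
  m_8 = 5*5 - 11 = 14, d_8 = (246 - 14^2)/5 = 50/5 = 10, a_8 = floor((15 + 14)/10) = 2.
  m_9 = 10*2 - 14 = 6, d_9 = (246 - 6^2)/10 = 210/10 = 21, a_9 = floor((15 + 6)/21) = 1.
  m_10 = 21*1 - 6 = 15, d_10 = (246 - 15^2)/21 = 21/21 = 1, a_10 = floor((15 + 15)/1) = 30.
  m_11 = 1*30 - 15 = 15, d_11 = (246 - 15^2)/1 = 21/1 = 21: (m_11, d_11) = (m_1, d_1) = (15, 21), so from here the quotients repeat a_1, ..., a_10; the period length is 10.
Hence the expansion of sqrt(246) is a_0 = 15 followed by the repeating block 1, 2, 5, 1, 14, 1, 5, 2, 1, 30 (period 10).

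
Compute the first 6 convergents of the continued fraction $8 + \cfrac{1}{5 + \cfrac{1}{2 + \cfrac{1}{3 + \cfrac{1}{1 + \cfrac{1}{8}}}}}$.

8/1, 41/5, 90/11, 311/38, 401/49, 3519/430

Using the convergent recurrence p_i = a_i*p_{i-1} + p_{i-2}, q_i = a_i*q_{i-1} + q_{i-2} with p_{-2}=0, p_{-1}=1, q_{-2}=1, q_{-1}=0:
  i=0: a_0=8, p_0 = 8*1 + 0 = 8, q_0 = 8*0 + 1 = 1.
  i=1: a_1=5, p_1 = 5*8 + 1 = 41, q_1 = 5*1 + 0 = 5.
  i=2: a_2=2, p_2 = 2*41 + 8 = 90, q_2 = 2*5 + 1 = 11.
  i=3: a_3=3, p_3 = 3*90 + 41 = 311, q_3 = 3*11 + 5 = 38.
  i=4: a_4=1, p_4 = 1*311 + 90 = 401, q_4 = 1*38 + 11 = 49.
  i=5: a_5=8, p_5 = 8*401 + 311 = 3519, q_5 = 8*49 + 38 = 430.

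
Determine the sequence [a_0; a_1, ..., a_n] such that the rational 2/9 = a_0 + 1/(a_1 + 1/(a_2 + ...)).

Run the Euclidean algorithm on 2 and 9; the successive quotients are the partial quotients a_0, a_1, ... (each step inverts the fractional part left over by the previous one):
  2 = 0*9 + 2, so a_0 = 0.
  9 = 4*2 + 1, so a_1 = 4.
  2 = 2*1 + 0, so a_2 = 2.
The remainder reaches 0 after 3 divisions, so the expansion has 3 partial quotients, read off in order.

[0; 4, 2]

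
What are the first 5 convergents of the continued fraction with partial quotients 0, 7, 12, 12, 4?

0/1, 1/7, 12/85, 145/1027, 592/4193

Using the convergent recurrence p_i = a_i*p_{i-1} + p_{i-2}, q_i = a_i*q_{i-1} + q_{i-2} with p_{-2}=0, p_{-1}=1, q_{-2}=1, q_{-1}=0:
  i=0: a_0=0, p_0 = 0*1 + 0 = 0, q_0 = 0*0 + 1 = 1.
  i=1: a_1=7, p_1 = 7*0 + 1 = 1, q_1 = 7*1 + 0 = 7.
  i=2: a_2=12, p_2 = 12*1 + 0 = 12, q_2 = 12*7 + 1 = 85.
  i=3: a_3=12, p_3 = 12*12 + 1 = 145, q_3 = 12*85 + 7 = 1027.
  i=4: a_4=4, p_4 = 4*145 + 12 = 592, q_4 = 4*1027 + 85 = 4193.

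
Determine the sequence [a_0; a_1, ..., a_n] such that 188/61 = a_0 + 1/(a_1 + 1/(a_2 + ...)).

Run the Euclidean algorithm on 188 and 61; the successive quotients are the partial quotients a_0, a_1, ... (each step inverts the fractional part left over by the previous one):
  188 = 3*61 + 5, so a_0 = 3.
  61 = 12*5 + 1, so a_1 = 12.
  5 = 5*1 + 0, so a_2 = 5.
The remainder reaches 0 after 3 divisions, so the expansion has 3 partial quotients, read off in order.

[3; 12, 5]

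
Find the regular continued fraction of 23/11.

Run the Euclidean algorithm on 23 and 11; the successive quotients are the partial quotients a_0, a_1, ... (each step inverts the fractional part left over by the previous one):
  23 = 2*11 + 1, so a_0 = 2.
  11 = 11*1 + 0, so a_1 = 11.
The remainder reaches 0 after 2 divisions, so the expansion has 2 partial quotients, read off in order.

[2; 11]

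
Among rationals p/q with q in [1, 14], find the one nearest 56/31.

Expand x = 56/31 as a continued fraction with the Euclidean algorithm:
  56 = 1*31 + 25, so a_0 = 1.
  31 = 1*25 + 6, so a_1 = 1.
  25 = 4*6 + 1, so a_2 = 4.
  6 = 6*1 + 0, so a_3 = 6.
so x = [1; 1, 4, 6].
Convergents (p_i = a_i*p_{i-1} + p_{i-2}, q_i = a_i*q_{i-1} + q_{i-2} with p_{-2}=0, p_{-1}=1, q_{-2}=1, q_{-1}=0), until the denominator exceeds 14:
  i=0: a_0=1, p_0 = 1*1 + 0 = 1, q_0 = 1*0 + 1 = 1.
  i=1: a_1=1, p_1 = 1*1 + 1 = 2, q_1 = 1*1 + 0 = 1.
  i=2: a_2=4, p_2 = 4*2 + 1 = 9, q_2 = 4*1 + 1 = 5.
  i=3: a_3=6, p_3 = 6*9 + 2 = 56, q_3 = 6*5 + 1 = 31.
q_3 = 31 > 14, so the last convergent with denominator <= 14 is p_2/q_2 = 9/5.
The closest fraction with denominator <= 14 is either p_2/q_2 or the intermediate fraction (k*p_2 + p_1)/(k*q_2 + q_1) with the largest k >= 1 whose denominator stays <= 14; these approach x as k grows, and every other convergent or intermediate fraction in range is farther away.
Largest k: floor((14 - q_1)/q_2) = floor((14 - 1)/5) = 2.
That gives (2*9 + 2)/(2*5 + 1) = 20/11.
Compare the errors: |x - 9/5| = |56*5 - 9*31|/(31*5) = 1/155, and |x - 20/11| = |56*11 - 20*31|/(31*11) = 4/341.
Cross-multiplying, 1*341 = 341 < 620 = 4*155, so 1/155 is smaller: the convergent 9/5 is closer to x than 20/11.

9/5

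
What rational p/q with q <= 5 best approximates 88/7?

63/5

Expand x = 88/7 as a continued fraction with the Euclidean algorithm:
  88 = 12*7 + 4, so a_0 = 12.
  7 = 1*4 + 3, so a_1 = 1.
  4 = 1*3 + 1, so a_2 = 1.
  3 = 3*1 + 0, so a_3 = 3.
so x = [12; 1, 1, 3].
Convergents (p_i = a_i*p_{i-1} + p_{i-2}, q_i = a_i*q_{i-1} + q_{i-2} with p_{-2}=0, p_{-1}=1, q_{-2}=1, q_{-1}=0), until the denominator exceeds 5:
  i=0: a_0=12, p_0 = 12*1 + 0 = 12, q_0 = 12*0 + 1 = 1.
  i=1: a_1=1, p_1 = 1*12 + 1 = 13, q_1 = 1*1 + 0 = 1.
  i=2: a_2=1, p_2 = 1*13 + 12 = 25, q_2 = 1*1 + 1 = 2.
  i=3: a_3=3, p_3 = 3*25 + 13 = 88, q_3 = 3*2 + 1 = 7.
q_3 = 7 > 5, so the last convergent with denominator <= 5 is p_2/q_2 = 25/2.
The closest fraction with denominator <= 5 is either p_2/q_2 or the intermediate fraction (k*p_2 + p_1)/(k*q_2 + q_1) with the largest k >= 1 whose denominator stays <= 5; these approach x as k grows, and every other convergent or intermediate fraction in range is farther away.
Largest k: floor((5 - q_1)/q_2) = floor((5 - 1)/2) = 2.
That gives (2*25 + 13)/(2*2 + 1) = 63/5.
Compare the errors: |x - 25/2| = |88*2 - 25*7|/(7*2) = 1/14, and |x - 63/5| = |88*5 - 63*7|/(7*5) = 1/35.
Cross-multiplying, 1*14 = 14 < 35 = 1*35, so 1/35 is smaller: the intermediate fraction 63/5 is closer to x than 25/2.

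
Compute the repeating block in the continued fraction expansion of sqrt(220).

Write x_i = (sqrt(220) + m_i)/d_i with (m_0, d_0) = (0, 1). a_0 = floor(sqrt(220)) = 14, since 14^2 = 196 <= 220 < 225 = 15^2.
Iterate m_{i+1} = d_i*a_i - m_i, d_{i+1} = (220 - m_{i+1}^2)/d_i, a_{i+1} = floor((a_0 + m_{i+1})/d_{i+1}):
  m_1 = 1*14 - 0 = 14, d_1 = (220 - 14^2)/1 = 24/1 = 24, a_1 = floor((14 + 14)/24) = 1.
  m_2 = 24*1 - 14 = 10, d_2 = (220 - 10^2)/24 = 120/24 = 5, a_2 = floor((14 + 10)/5) = 4.
  m_3 = 5*4 - 10 = 10, d_3 = (220 - 10^2)/5 = 120/5 = 24, a_3 = floor((14 + 10)/24) = 1.
  m_4 = 24*1 - 10 = 14, d_4 = (220 - 14^2)/24 = 24/24 = 1, a_4 = floor((14 + 14)/1) = 28.
  m_5 = 1*28 - 14 = 14, d_5 = (220 - 14^2)/1 = 24/1 = 24: (m_5, d_5) = (m_1, d_1) = (14, 24), so from here the quotients repeat a_1, ..., a_4; the period length is 4.
Hence the expansion of sqrt(220) is a_0 = 14 followed by the repeating block 1, 4, 1, 28 (period 4).

[14; (1, 4, 1, 28)]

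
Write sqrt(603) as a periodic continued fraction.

Write x_i = (sqrt(603) + m_i)/d_i with (m_0, d_0) = (0, 1). a_0 = floor(sqrt(603)) = 24, since 24^2 = 576 <= 603 < 625 = 25^2.
Iterate m_{i+1} = d_i*a_i - m_i, d_{i+1} = (603 - m_{i+1}^2)/d_i, a_{i+1} = floor((a_0 + m_{i+1})/d_{i+1}):
  m_1 = 1*24 - 0 = 24, d_1 = (603 - 24^2)/1 = 27/1 = 27, a_1 = floor((24 + 24)/27) = 1.
  m_2 = 27*1 - 24 = 3, d_2 = (603 - 3^2)/27 = 594/27 = 22, a_2 = floor((24 + 3)/22) = 1.
  m_3 = 22*1 - 3 = 19, d_3 = (603 - 19^2)/22 = 242/22 = 11, a_3 = floor((24 + 19)/11) = 3.
  m_4 = 11*3 - 19 = 14, d_4 = (603 - 14^2)/11 = 407/11 = 37, a_4 = floor((24 + 14)/37) = 1.
  m_5 = 37*1 - 14 = 23, d_5 = (603 - 23^2)/37 = 74/37 = 2, a_5 = floor((24 + 23)/2) = 23.
  m_6 = 2*23 - 23 = 23, d_6 = (603 - 23^2)/2 = 74/2 = 37, a_6 = floor((24 + 23)/37) = 1.
  m_7 = 37*1 - 23 = 14, d_7 = (603 - 14^2)/37 = 407/37 = 11, a_7 = floor((24 + 14)/11) = 3.
  m_8 = 11*3 - 14 = 19, d_8 = (603 - 19^2)/11 = 242/11 = 22, a_8 = floor((24 + 19)/22) = 1.
  m_9 = 22*1 - 19 = 3, d_9 = (603 - 3^2)/22 = 594/22 = 27, a_9 = floor((24 + 3)/27) = 1.
  m_10 = 27*1 - 3 = 24, d_10 = (603 - 24^2)/27 = 27/27 = 1, a_10 = floor((24 + 24)/1) = 48.
  m_11 = 1*48 - 24 = 24, d_11 = (603 - 24^2)/1 = 27/1 = 27: (m_11, d_11) = (m_1, d_1) = (24, 27), so from here the quotients repeat a_1, ..., a_10; the period length is 10.
Hence the expansion of sqrt(603) is a_0 = 24 followed by the repeating block 1, 1, 3, 1, 23, 1, 3, 1, 1, 48 (period 10).

[24; (1, 1, 3, 1, 23, 1, 3, 1, 1, 48)]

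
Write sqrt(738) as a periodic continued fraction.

[27; (6, 54)]

Write x_i = (sqrt(738) + m_i)/d_i with (m_0, d_0) = (0, 1). a_0 = floor(sqrt(738)) = 27, since 27^2 = 729 <= 738 < 784 = 28^2.
Iterate m_{i+1} = d_i*a_i - m_i, d_{i+1} = (738 - m_{i+1}^2)/d_i, a_{i+1} = floor((a_0 + m_{i+1})/d_{i+1}):
  m_1 = 1*27 - 0 = 27, d_1 = (738 - 27^2)/1 = 9/1 = 9, a_1 = floor((27 + 27)/9) = 6.
  m_2 = 9*6 - 27 = 27, d_2 = (738 - 27^2)/9 = 9/9 = 1, a_2 = floor((27 + 27)/1) = 54.
  m_3 = 1*54 - 27 = 27, d_3 = (738 - 27^2)/1 = 9/1 = 9: (m_3, d_3) = (m_1, d_1) = (27, 9), so from here the quotients repeat a_1, a_2; the period length is 2.
Hence the expansion of sqrt(738) is a_0 = 27 followed by the repeating block 6, 54 (period 2).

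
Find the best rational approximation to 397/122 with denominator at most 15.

Expand x = 397/122 as a continued fraction with the Euclidean algorithm:
  397 = 3*122 + 31, so a_0 = 3.
  122 = 3*31 + 29, so a_1 = 3.
  31 = 1*29 + 2, so a_2 = 1.
  29 = 14*2 + 1, so a_3 = 14.
  2 = 2*1 + 0, so a_4 = 2.
so x = [3; 3, 1, 14, 2].
Convergents (p_i = a_i*p_{i-1} + p_{i-2}, q_i = a_i*q_{i-1} + q_{i-2} with p_{-2}=0, p_{-1}=1, q_{-2}=1, q_{-1}=0), until the denominator exceeds 15:
  i=0: a_0=3, p_0 = 3*1 + 0 = 3, q_0 = 3*0 + 1 = 1.
  i=1: a_1=3, p_1 = 3*3 + 1 = 10, q_1 = 3*1 + 0 = 3.
  i=2: a_2=1, p_2 = 1*10 + 3 = 13, q_2 = 1*3 + 1 = 4.
  i=3: a_3=14, p_3 = 14*13 + 10 = 192, q_3 = 14*4 + 3 = 59.
q_3 = 59 > 15, so the last convergent with denominator <= 15 is p_2/q_2 = 13/4.
The closest fraction with denominator <= 15 is either p_2/q_2 or the intermediate fraction (k*p_2 + p_1)/(k*q_2 + q_1) with the largest k >= 1 whose denominator stays <= 15; these approach x as k grows, and every other convergent or intermediate fraction in range is farther away.
Largest k: floor((15 - q_1)/q_2) = floor((15 - 3)/4) = 3.
That gives (3*13 + 10)/(3*4 + 3) = 49/15.
Compare the errors: |x - 13/4| = |397*4 - 13*122|/(122*4) = 2/488, and |x - 49/15| = |397*15 - 49*122|/(122*15) = 23/1830.
Cross-multiplying, 2*1830 = 3660 < 11224 = 23*488, so 2/488 is smaller: the convergent 13/4 is closer to x than 49/15.

13/4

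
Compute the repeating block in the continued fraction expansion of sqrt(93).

Write x_i = (sqrt(93) + m_i)/d_i with (m_0, d_0) = (0, 1). a_0 = floor(sqrt(93)) = 9, since 9^2 = 81 <= 93 < 100 = 10^2.
Iterate m_{i+1} = d_i*a_i - m_i, d_{i+1} = (93 - m_{i+1}^2)/d_i, a_{i+1} = floor((a_0 + m_{i+1})/d_{i+1}):
  m_1 = 1*9 - 0 = 9, d_1 = (93 - 9^2)/1 = 12/1 = 12, a_1 = floor((9 + 9)/12) = 1.
  m_2 = 12*1 - 9 = 3, d_2 = (93 - 3^2)/12 = 84/12 = 7, a_2 = floor((9 + 3)/7) = 1.
  m_3 = 7*1 - 3 = 4, d_3 = (93 - 4^2)/7 = 77/7 = 11, a_3 = floor((9 + 4)/11) = 1.
  m_4 = 11*1 - 4 = 7, d_4 = (93 - 7^2)/11 = 44/11 = 4, a_4 = floor((9 + 7)/4) = 4.
  m_5 = 4*4 - 7 = 9, d_5 = (93 - 9^2)/4 = 12/4 = 3, a_5 = floor((9 + 9)/3) = 6.
  m_6 = 3*6 - 9 = 9, d_6 = (93 - 9^2)/3 = 12/3 = 4, a_6 = floor((9 + 9)/4) = 4.
  m_7 = 4*4 - 9 = 7, d_7 = (93 - 7^2)/4 = 44/4 = 11, a_7 = floor((9 + 7)/11) = 1.
  m_8 = 11*1 - 7 = 4, d_8 = (93 - 4^2)/11 = 77/11 = 7, a_8 = floor((9 + 4)/7) = 1.
  m_9 = 7*1 - 4 = 3, d_9 = (93 - 3^2)/7 = 84/7 = 12, a_9 = floor((9 + 3)/12) = 1.
  m_10 = 12*1 - 3 = 9, d_10 = (93 - 9^2)/12 = 12/12 = 1, a_10 = floor((9 + 9)/1) = 18.
  m_11 = 1*18 - 9 = 9, d_11 = (93 - 9^2)/1 = 12/1 = 12: (m_11, d_11) = (m_1, d_1) = (9, 12), so from here the quotients repeat a_1, ..., a_10; the period length is 10.
Hence the expansion of sqrt(93) is a_0 = 9 followed by the repeating block 1, 1, 1, 4, 6, 4, 1, 1, 1, 18 (period 10).

[9; (1, 1, 1, 4, 6, 4, 1, 1, 1, 18)]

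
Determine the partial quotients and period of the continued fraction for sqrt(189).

Write x_i = (sqrt(189) + m_i)/d_i with (m_0, d_0) = (0, 1). a_0 = floor(sqrt(189)) = 13, since 13^2 = 169 <= 189 < 196 = 14^2.
Iterate m_{i+1} = d_i*a_i - m_i, d_{i+1} = (189 - m_{i+1}^2)/d_i, a_{i+1} = floor((a_0 + m_{i+1})/d_{i+1}):
  m_1 = 1*13 - 0 = 13, d_1 = (189 - 13^2)/1 = 20/1 = 20, a_1 = floor((13 + 13)/20) = 1.
  m_2 = 20*1 - 13 = 7, d_2 = (189 - 7^2)/20 = 140/20 = 7, a_2 = floor((13 + 7)/7) = 2.
  m_3 = 7*2 - 7 = 7, d_3 = (189 - 7^2)/7 = 140/7 = 20, a_3 = floor((13 + 7)/20) = 1.
  m_4 = 20*1 - 7 = 13, d_4 = (189 - 13^2)/20 = 20/20 = 1, a_4 = floor((13 + 13)/1) = 26.
  m_5 = 1*26 - 13 = 13, d_5 = (189 - 13^2)/1 = 20/1 = 20: (m_5, d_5) = (m_1, d_1) = (13, 20), so from here the quotients repeat a_1, ..., a_4; the period length is 4.
Hence the expansion of sqrt(189) is a_0 = 13 followed by the repeating block 1, 2, 1, 26 (period 4).

[13; (1, 2, 1, 26)]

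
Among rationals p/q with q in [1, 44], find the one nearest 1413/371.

Expand x = 1413/371 as a continued fraction with the Euclidean algorithm:
  1413 = 3*371 + 300, so a_0 = 3.
  371 = 1*300 + 71, so a_1 = 1.
  300 = 4*71 + 16, so a_2 = 4.
  71 = 4*16 + 7, so a_3 = 4.
  16 = 2*7 + 2, so a_4 = 2.
  7 = 3*2 + 1, so a_5 = 3.
  2 = 2*1 + 0, so a_6 = 2.
so x = [3; 1, 4, 4, 2, 3, 2].
Convergents (p_i = a_i*p_{i-1} + p_{i-2}, q_i = a_i*q_{i-1} + q_{i-2} with p_{-2}=0, p_{-1}=1, q_{-2}=1, q_{-1}=0), until the denominator exceeds 44:
  i=0: a_0=3, p_0 = 3*1 + 0 = 3, q_0 = 3*0 + 1 = 1.
  i=1: a_1=1, p_1 = 1*3 + 1 = 4, q_1 = 1*1 + 0 = 1.
  i=2: a_2=4, p_2 = 4*4 + 3 = 19, q_2 = 4*1 + 1 = 5.
  i=3: a_3=4, p_3 = 4*19 + 4 = 80, q_3 = 4*5 + 1 = 21.
  i=4: a_4=2, p_4 = 2*80 + 19 = 179, q_4 = 2*21 + 5 = 47.
q_4 = 47 > 44, so the last convergent with denominator <= 44 is p_3/q_3 = 80/21.
The closest fraction with denominator <= 44 is either p_3/q_3 or the intermediate fraction (k*p_3 + p_2)/(k*q_3 + q_2) with the largest k >= 1 whose denominator stays <= 44; these approach x as k grows, and every other convergent or intermediate fraction in range is farther away.
Largest k: floor((44 - q_2)/q_3) = floor((44 - 5)/21) = 1.
That gives (1*80 + 19)/(1*21 + 5) = 99/26.
Compare the errors: |x - 80/21| = |1413*21 - 80*371|/(371*21) = 7/7791, and |x - 99/26| = |1413*26 - 99*371|/(371*26) = 9/9646.
Cross-multiplying, 7*9646 = 67522 < 70119 = 9*7791, so 7/7791 is smaller: the convergent 80/21 is closer to x than 99/26.

80/21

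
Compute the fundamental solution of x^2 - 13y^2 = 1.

First expand sqrt(13) as a continued fraction. With x_i = (sqrt(13) + m_i)/d_i and (m_0, d_0) = (0, 1): a_0 = floor(sqrt(13)) = 3, since 3^2 = 9 <= 13 < 16 = 4^2.
Iterate m_{i+1} = d_i*a_i - m_i, d_{i+1} = (13 - m_{i+1}^2)/d_i, a_{i+1} = floor((a_0 + m_{i+1})/d_{i+1}):
  m_1 = 1*3 - 0 = 3, d_1 = (13 - 3^2)/1 = 4/1 = 4, a_1 = floor((3 + 3)/4) = 1.
  m_2 = 4*1 - 3 = 1, d_2 = (13 - 1^2)/4 = 12/4 = 3, a_2 = floor((3 + 1)/3) = 1.
  m_3 = 3*1 - 1 = 2, d_3 = (13 - 2^2)/3 = 9/3 = 3, a_3 = floor((3 + 2)/3) = 1.
  m_4 = 3*1 - 2 = 1, d_4 = (13 - 1^2)/3 = 12/3 = 4, a_4 = floor((3 + 1)/4) = 1.
  m_5 = 4*1 - 1 = 3, d_5 = (13 - 3^2)/4 = 4/4 = 1, a_5 = floor((3 + 3)/1) = 6.
  m_6 = 1*6 - 3 = 3, d_6 = (13 - 3^2)/1 = 4/1 = 4: (m_6, d_6) = (m_1, d_1) = (3, 4), so from here the quotients repeat a_1, ..., a_5; the period length is 5.
So sqrt(13) = [3; (1, 1, 1, 1, 6)] with period length k = 5.
k is odd, so (p_{k-1}, q_{k-1}) only solves x^2 - 13y^2 = -1 and the fundamental solution of x^2 - 13y^2 = 1 is (p_{2k-1}, q_{2k-1}) = (p_9, q_9); compute convergents through index 9, running through the period twice.
Convergents (p_i = a_i*p_{i-1} + p_{i-2}, q_i = a_i*q_{i-1} + q_{i-2} with p_{-2}=0, p_{-1}=1, q_{-2}=1, q_{-1}=0):
  i=0: a_0=3, p_0 = 3*1 + 0 = 3, q_0 = 3*0 + 1 = 1.
  i=1: a_1=1, p_1 = 1*3 + 1 = 4, q_1 = 1*1 + 0 = 1.
  i=2: a_2=1, p_2 = 1*4 + 3 = 7, q_2 = 1*1 + 1 = 2.
  i=3: a_3=1, p_3 = 1*7 + 4 = 11, q_3 = 1*2 + 1 = 3.
  i=4: a_4=1, p_4 = 1*11 + 7 = 18, q_4 = 1*3 + 2 = 5.
  i=5: a_5=6, p_5 = 6*18 + 11 = 119, q_5 = 6*5 + 3 = 33.
  i=6: a_6=1, p_6 = 1*119 + 18 = 137, q_6 = 1*33 + 5 = 38.
  i=7: a_7=1, p_7 = 1*137 + 119 = 256, q_7 = 1*38 + 33 = 71.
  i=8: a_8=1, p_8 = 1*256 + 137 = 393, q_8 = 1*71 + 38 = 109.
  i=9: a_9=1, p_9 = 1*393 + 256 = 649, q_9 = 1*109 + 71 = 180.
Indeed p_4^2 - 13*q_4^2 = 324 - 325 = -1, not +1.
Check: 649^2 - 13*180^2 = 421201 - 421200 = 1, so (x, y) = (649, 180) solves the equation, and by the theorem it is the least positive solution.

(x, y) = (649, 180)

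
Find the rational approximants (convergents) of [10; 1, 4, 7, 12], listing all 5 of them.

10/1, 11/1, 54/5, 389/36, 4722/437

Using the convergent recurrence p_i = a_i*p_{i-1} + p_{i-2}, q_i = a_i*q_{i-1} + q_{i-2} with p_{-2}=0, p_{-1}=1, q_{-2}=1, q_{-1}=0:
  i=0: a_0=10, p_0 = 10*1 + 0 = 10, q_0 = 10*0 + 1 = 1.
  i=1: a_1=1, p_1 = 1*10 + 1 = 11, q_1 = 1*1 + 0 = 1.
  i=2: a_2=4, p_2 = 4*11 + 10 = 54, q_2 = 4*1 + 1 = 5.
  i=3: a_3=7, p_3 = 7*54 + 11 = 389, q_3 = 7*5 + 1 = 36.
  i=4: a_4=12, p_4 = 12*389 + 54 = 4722, q_4 = 12*36 + 5 = 437.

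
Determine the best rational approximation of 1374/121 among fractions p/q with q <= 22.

Expand x = 1374/121 as a continued fraction with the Euclidean algorithm:
  1374 = 11*121 + 43, so a_0 = 11.
  121 = 2*43 + 35, so a_1 = 2.
  43 = 1*35 + 8, so a_2 = 1.
  35 = 4*8 + 3, so a_3 = 4.
  8 = 2*3 + 2, so a_4 = 2.
  3 = 1*2 + 1, so a_5 = 1.
  2 = 2*1 + 0, so a_6 = 2.
so x = [11; 2, 1, 4, 2, 1, 2].
Convergents (p_i = a_i*p_{i-1} + p_{i-2}, q_i = a_i*q_{i-1} + q_{i-2} with p_{-2}=0, p_{-1}=1, q_{-2}=1, q_{-1}=0), until the denominator exceeds 22:
  i=0: a_0=11, p_0 = 11*1 + 0 = 11, q_0 = 11*0 + 1 = 1.
  i=1: a_1=2, p_1 = 2*11 + 1 = 23, q_1 = 2*1 + 0 = 2.
  i=2: a_2=1, p_2 = 1*23 + 11 = 34, q_2 = 1*2 + 1 = 3.
  i=3: a_3=4, p_3 = 4*34 + 23 = 159, q_3 = 4*3 + 2 = 14.
  i=4: a_4=2, p_4 = 2*159 + 34 = 352, q_4 = 2*14 + 3 = 31.
q_4 = 31 > 22, so the last convergent with denominator <= 22 is p_3/q_3 = 159/14.
The closest fraction with denominator <= 22 is either p_3/q_3 or the intermediate fraction (k*p_3 + p_2)/(k*q_3 + q_2) with the largest k >= 1 whose denominator stays <= 22; these approach x as k grows, and every other convergent or intermediate fraction in range is farther away.
Largest k: floor((22 - q_2)/q_3) = floor((22 - 3)/14) = 1.
That gives (1*159 + 34)/(1*14 + 3) = 193/17.
Compare the errors: |x - 159/14| = |1374*14 - 159*121|/(121*14) = 3/1694, and |x - 193/17| = |1374*17 - 193*121|/(121*17) = 5/2057.
Cross-multiplying, 3*2057 = 6171 < 8470 = 5*1694, so 3/1694 is smaller: the convergent 159/14 is closer to x than 193/17.

159/14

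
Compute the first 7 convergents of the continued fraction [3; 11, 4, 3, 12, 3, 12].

Using the convergent recurrence p_i = a_i*p_{i-1} + p_{i-2}, q_i = a_i*q_{i-1} + q_{i-2} with p_{-2}=0, p_{-1}=1, q_{-2}=1, q_{-1}=0:
  i=0: a_0=3, p_0 = 3*1 + 0 = 3, q_0 = 3*0 + 1 = 1.
  i=1: a_1=11, p_1 = 11*3 + 1 = 34, q_1 = 11*1 + 0 = 11.
  i=2: a_2=4, p_2 = 4*34 + 3 = 139, q_2 = 4*11 + 1 = 45.
  i=3: a_3=3, p_3 = 3*139 + 34 = 451, q_3 = 3*45 + 11 = 146.
  i=4: a_4=12, p_4 = 12*451 + 139 = 5551, q_4 = 12*146 + 45 = 1797.
  i=5: a_5=3, p_5 = 3*5551 + 451 = 17104, q_5 = 3*1797 + 146 = 5537.
  i=6: a_6=12, p_6 = 12*17104 + 5551 = 210799, q_6 = 12*5537 + 1797 = 68241.

3/1, 34/11, 139/45, 451/146, 5551/1797, 17104/5537, 210799/68241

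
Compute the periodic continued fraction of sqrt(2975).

[54; (1, 1, 5, 4, 5, 1, 1, 108)]

Write x_i = (sqrt(2975) + m_i)/d_i with (m_0, d_0) = (0, 1). a_0 = floor(sqrt(2975)) = 54, since 54^2 = 2916 <= 2975 < 3025 = 55^2.
Iterate m_{i+1} = d_i*a_i - m_i, d_{i+1} = (2975 - m_{i+1}^2)/d_i, a_{i+1} = floor((a_0 + m_{i+1})/d_{i+1}):
  m_1 = 1*54 - 0 = 54, d_1 = (2975 - 54^2)/1 = 59/1 = 59, a_1 = floor((54 + 54)/59) = 1.
  m_2 = 59*1 - 54 = 5, d_2 = (2975 - 5^2)/59 = 2950/59 = 50, a_2 = floor((54 + 5)/50) = 1.
  m_3 = 50*1 - 5 = 45, d_3 = (2975 - 45^2)/50 = 950/50 = 19, a_3 = floor((54 + 45)/19) = 5.
  m_4 = 19*5 - 45 = 50, d_4 = (2975 - 50^2)/19 = 475/19 = 25, a_4 = floor((54 + 50)/25) = 4.
  m_5 = 25*4 - 50 = 50, d_5 = (2975 - 50^2)/25 = 475/25 = 19, a_5 = floor((54 + 50)/19) = 5.
  m_6 = 19*5 - 50 = 45, d_6 = (2975 - 45^2)/19 = 950/19 = 50, a_6 = floor((54 + 45)/50) = 1.
  m_7 = 50*1 - 45 = 5, d_7 = (2975 - 5^2)/50 = 2950/50 = 59, a_7 = floor((54 + 5)/59) = 1.
  m_8 = 59*1 - 5 = 54, d_8 = (2975 - 54^2)/59 = 59/59 = 1, a_8 = floor((54 + 54)/1) = 108.
  m_9 = 1*108 - 54 = 54, d_9 = (2975 - 54^2)/1 = 59/1 = 59: (m_9, d_9) = (m_1, d_1) = (54, 59), so from here the quotients repeat a_1, ..., a_8; the period length is 8.
Hence the expansion of sqrt(2975) is a_0 = 54 followed by the repeating block 1, 1, 5, 4, 5, 1, 1, 108 (period 8).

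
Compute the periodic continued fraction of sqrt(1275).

Write x_i = (sqrt(1275) + m_i)/d_i with (m_0, d_0) = (0, 1). a_0 = floor(sqrt(1275)) = 35, since 35^2 = 1225 <= 1275 < 1296 = 36^2.
Iterate m_{i+1} = d_i*a_i - m_i, d_{i+1} = (1275 - m_{i+1}^2)/d_i, a_{i+1} = floor((a_0 + m_{i+1})/d_{i+1}):
  m_1 = 1*35 - 0 = 35, d_1 = (1275 - 35^2)/1 = 50/1 = 50, a_1 = floor((35 + 35)/50) = 1.
  m_2 = 50*1 - 35 = 15, d_2 = (1275 - 15^2)/50 = 1050/50 = 21, a_2 = floor((35 + 15)/21) = 2.
  m_3 = 21*2 - 15 = 27, d_3 = (1275 - 27^2)/21 = 546/21 = 26, a_3 = floor((35 + 27)/26) = 2.
  m_4 = 26*2 - 27 = 25, d_4 = (1275 - 25^2)/26 = 650/26 = 25, a_4 = floor((35 + 25)/25) = 2.
  m_5 = 25*2 - 25 = 25, d_5 = (1275 - 25^2)/25 = 650/25 = 26, a_5 = floor((35 + 25)/26) = 2.
  m_6 = 26*2 - 25 = 27, d_6 = (1275 - 27^2)/26 = 546/26 = 21, a_6 = floor((35 + 27)/21) = 2.
  m_7 = 21*2 - 27 = 15, d_7 = (1275 - 15^2)/21 = 1050/21 = 50, a_7 = floor((35 + 15)/50) = 1.
  m_8 = 50*1 - 15 = 35, d_8 = (1275 - 35^2)/50 = 50/50 = 1, a_8 = floor((35 + 35)/1) = 70.
  m_9 = 1*70 - 35 = 35, d_9 = (1275 - 35^2)/1 = 50/1 = 50: (m_9, d_9) = (m_1, d_1) = (35, 50), so from here the quotients repeat a_1, ..., a_8; the period length is 8.
Hence the expansion of sqrt(1275) is a_0 = 35 followed by the repeating block 1, 2, 2, 2, 2, 2, 1, 70 (period 8).

[35; (1, 2, 2, 2, 2, 2, 1, 70)]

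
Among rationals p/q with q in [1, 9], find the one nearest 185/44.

21/5

Expand x = 185/44 as a continued fraction with the Euclidean algorithm:
  185 = 4*44 + 9, so a_0 = 4.
  44 = 4*9 + 8, so a_1 = 4.
  9 = 1*8 + 1, so a_2 = 1.
  8 = 8*1 + 0, so a_3 = 8.
so x = [4; 4, 1, 8].
Convergents (p_i = a_i*p_{i-1} + p_{i-2}, q_i = a_i*q_{i-1} + q_{i-2} with p_{-2}=0, p_{-1}=1, q_{-2}=1, q_{-1}=0), until the denominator exceeds 9:
  i=0: a_0=4, p_0 = 4*1 + 0 = 4, q_0 = 4*0 + 1 = 1.
  i=1: a_1=4, p_1 = 4*4 + 1 = 17, q_1 = 4*1 + 0 = 4.
  i=2: a_2=1, p_2 = 1*17 + 4 = 21, q_2 = 1*4 + 1 = 5.
  i=3: a_3=8, p_3 = 8*21 + 17 = 185, q_3 = 8*5 + 4 = 44.
q_3 = 44 > 9, so the last convergent with denominator <= 9 is p_2/q_2 = 21/5.
The closest fraction with denominator <= 9 is either p_2/q_2 or the intermediate fraction (k*p_2 + p_1)/(k*q_2 + q_1) with the largest k >= 1 whose denominator stays <= 9; these approach x as k grows, and every other convergent or intermediate fraction in range is farther away.
Largest k: floor((9 - q_1)/q_2) = floor((9 - 4)/5) = 1.
That gives (1*21 + 17)/(1*5 + 4) = 38/9.
Compare the errors: |x - 21/5| = |185*5 - 21*44|/(44*5) = 1/220, and |x - 38/9| = |185*9 - 38*44|/(44*9) = 7/396.
Cross-multiplying, 1*396 = 396 < 1540 = 7*220, so 1/220 is smaller: the convergent 21/5 is closer to x than 38/9.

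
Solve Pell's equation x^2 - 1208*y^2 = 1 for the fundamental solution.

First expand sqrt(1208) as a continued fraction. With x_i = (sqrt(1208) + m_i)/d_i and (m_0, d_0) = (0, 1): a_0 = floor(sqrt(1208)) = 34, since 34^2 = 1156 <= 1208 < 1225 = 35^2.
Iterate m_{i+1} = d_i*a_i - m_i, d_{i+1} = (1208 - m_{i+1}^2)/d_i, a_{i+1} = floor((a_0 + m_{i+1})/d_{i+1}):
  m_1 = 1*34 - 0 = 34, d_1 = (1208 - 34^2)/1 = 52/1 = 52, a_1 = floor((34 + 34)/52) = 1.
  m_2 = 52*1 - 34 = 18, d_2 = (1208 - 18^2)/52 = 884/52 = 17, a_2 = floor((34 + 18)/17) = 3.
  m_3 = 17*3 - 18 = 33, d_3 = (1208 - 33^2)/17 = 119/17 = 7, a_3 = floor((34 + 33)/7) = 9.
  m_4 = 7*9 - 33 = 30, d_4 = (1208 - 30^2)/7 = 308/7 = 44, a_4 = floor((34 + 30)/44) = 1.
  m_5 = 44*1 - 30 = 14, d_5 = (1208 - 14^2)/44 = 1012/44 = 23, a_5 = floor((34 + 14)/23) = 2.
  m_6 = 23*2 - 14 = 32, d_6 = (1208 - 32^2)/23 = 184/23 = 8, a_6 = floor((34 + 32)/8) = 8.
  m_7 = 8*8 - 32 = 32, d_7 = (1208 - 32^2)/8 = 184/8 = 23, a_7 = floor((34 + 32)/23) = 2.
  m_8 = 23*2 - 32 = 14, d_8 = (1208 - 14^2)/23 = 1012/23 = 44, a_8 = floor((34 + 14)/44) = 1.
  m_9 = 44*1 - 14 = 30, d_9 = (1208 - 30^2)/44 = 308/44 = 7, a_9 = floor((34 + 30)/7) = 9.
  m_10 = 7*9 - 30 = 33, d_10 = (1208 - 33^2)/7 = 119/7 = 17, a_10 = floor((34 + 33)/17) = 3.
  m_11 = 17*3 - 33 = 18, d_11 = (1208 - 18^2)/17 = 884/17 = 52, a_11 = floor((34 + 18)/52) = 1.
  m_12 = 52*1 - 18 = 34, d_12 = (1208 - 34^2)/52 = 52/52 = 1, a_12 = floor((34 + 34)/1) = 68.
  m_13 = 1*68 - 34 = 34, d_13 = (1208 - 34^2)/1 = 52/1 = 52: (m_13, d_13) = (m_1, d_1) = (34, 52), so from here the quotients repeat a_1, ..., a_12; the period length is 12.
So sqrt(1208) = [34; (1, 3, 9, 1, 2, 8, 2, 1, 9, 3, 1, 68)] with period length k = 12.
k is even, so the fundamental solution of x^2 - 1208y^2 = 1 is (p_{k-1}, q_{k-1}) = (p_11, q_11); compute convergents through index 11.
Convergents (p_i = a_i*p_{i-1} + p_{i-2}, q_i = a_i*q_{i-1} + q_{i-2} with p_{-2}=0, p_{-1}=1, q_{-2}=1, q_{-1}=0):
  i=0: a_0=34, p_0 = 34*1 + 0 = 34, q_0 = 34*0 + 1 = 1.
  i=1: a_1=1, p_1 = 1*34 + 1 = 35, q_1 = 1*1 + 0 = 1.
  i=2: a_2=3, p_2 = 3*35 + 34 = 139, q_2 = 3*1 + 1 = 4.
  i=3: a_3=9, p_3 = 9*139 + 35 = 1286, q_3 = 9*4 + 1 = 37.
  i=4: a_4=1, p_4 = 1*1286 + 139 = 1425, q_4 = 1*37 + 4 = 41.
  i=5: a_5=2, p_5 = 2*1425 + 1286 = 4136, q_5 = 2*41 + 37 = 119.
  i=6: a_6=8, p_6 = 8*4136 + 1425 = 34513, q_6 = 8*119 + 41 = 993.
  i=7: a_7=2, p_7 = 2*34513 + 4136 = 73162, q_7 = 2*993 + 119 = 2105.
  i=8: a_8=1, p_8 = 1*73162 + 34513 = 107675, q_8 = 1*2105 + 993 = 3098.
  i=9: a_9=9, p_9 = 9*107675 + 73162 = 1042237, q_9 = 9*3098 + 2105 = 29987.
  i=10: a_10=3, p_10 = 3*1042237 + 107675 = 3234386, q_10 = 3*29987 + 3098 = 93059.
  i=11: a_11=1, p_11 = 1*3234386 + 1042237 = 4276623, q_11 = 1*93059 + 29987 = 123046.
Check: 4276623^2 - 1208*123046^2 = 18289504284129 - 18289504284128 = 1, so (x, y) = (4276623, 123046) solves the equation, and by the theorem it is the least positive solution.

(x, y) = (4276623, 123046)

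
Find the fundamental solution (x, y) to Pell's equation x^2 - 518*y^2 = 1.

First expand sqrt(518) as a continued fraction. With x_i = (sqrt(518) + m_i)/d_i and (m_0, d_0) = (0, 1): a_0 = floor(sqrt(518)) = 22, since 22^2 = 484 <= 518 < 529 = 23^2.
Iterate m_{i+1} = d_i*a_i - m_i, d_{i+1} = (518 - m_{i+1}^2)/d_i, a_{i+1} = floor((a_0 + m_{i+1})/d_{i+1}):
  m_1 = 1*22 - 0 = 22, d_1 = (518 - 22^2)/1 = 34/1 = 34, a_1 = floor((22 + 22)/34) = 1.
  m_2 = 34*1 - 22 = 12, d_2 = (518 - 12^2)/34 = 374/34 = 11, a_2 = floor((22 + 12)/11) = 3.
  m_3 = 11*3 - 12 = 21, d_3 = (518 - 21^2)/11 = 77/11 = 7, a_3 = floor((22 + 21)/7) = 6.
  m_4 = 7*6 - 21 = 21, d_4 = (518 - 21^2)/7 = 77/7 = 11, a_4 = floor((22 + 21)/11) = 3.
  m_5 = 11*3 - 21 = 12, d_5 = (518 - 12^2)/11 = 374/11 = 34, a_5 = floor((22 + 12)/34) = 1.
  m_6 = 34*1 - 12 = 22, d_6 = (518 - 22^2)/34 = 34/34 = 1, a_6 = floor((22 + 22)/1) = 44.
  m_7 = 1*44 - 22 = 22, d_7 = (518 - 22^2)/1 = 34/1 = 34: (m_7, d_7) = (m_1, d_1) = (22, 34), so from here the quotients repeat a_1, ..., a_6; the period length is 6.
So sqrt(518) = [22; (1, 3, 6, 3, 1, 44)] with period length k = 6.
k is even, so the fundamental solution of x^2 - 518y^2 = 1 is (p_{k-1}, q_{k-1}) = (p_5, q_5); compute convergents through index 5.
Convergents (p_i = a_i*p_{i-1} + p_{i-2}, q_i = a_i*q_{i-1} + q_{i-2} with p_{-2}=0, p_{-1}=1, q_{-2}=1, q_{-1}=0):
  i=0: a_0=22, p_0 = 22*1 + 0 = 22, q_0 = 22*0 + 1 = 1.
  i=1: a_1=1, p_1 = 1*22 + 1 = 23, q_1 = 1*1 + 0 = 1.
  i=2: a_2=3, p_2 = 3*23 + 22 = 91, q_2 = 3*1 + 1 = 4.
  i=3: a_3=6, p_3 = 6*91 + 23 = 569, q_3 = 6*4 + 1 = 25.
  i=4: a_4=3, p_4 = 3*569 + 91 = 1798, q_4 = 3*25 + 4 = 79.
  i=5: a_5=1, p_5 = 1*1798 + 569 = 2367, q_5 = 1*79 + 25 = 104.
Check: 2367^2 - 518*104^2 = 5602689 - 5602688 = 1, so (x, y) = (2367, 104) solves the equation, and by the theorem it is the least positive solution.

(x, y) = (2367, 104)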